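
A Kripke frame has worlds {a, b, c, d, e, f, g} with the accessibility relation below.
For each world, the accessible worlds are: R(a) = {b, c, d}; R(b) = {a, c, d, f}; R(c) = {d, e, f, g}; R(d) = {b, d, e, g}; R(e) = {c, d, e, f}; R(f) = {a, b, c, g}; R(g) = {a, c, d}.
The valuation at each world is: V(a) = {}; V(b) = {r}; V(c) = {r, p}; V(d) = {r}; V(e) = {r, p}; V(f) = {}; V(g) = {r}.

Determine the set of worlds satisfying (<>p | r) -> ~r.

Let φ = (<>p | r) -> ~r. Evaluate φ at each world:
  a (successors {b, c, d}): φ is true.
  b (successors {a, c, d, f}): φ is false.
  c (successors {d, e, f, g}): φ is false.
  d (successors {b, d, e, g}): φ is false.
  e (successors {c, d, e, f}): φ is false.
  f (successors {a, b, c, g}): φ is true.
  g (successors {a, c, d}): φ is false.
For instance, at c:
  At c: <>p | r is true, ~r is false, so (<>p | r) -> ~r is false.
    At c: <>p is true, r is true, so <>p | r is true.
      At c: <>p requires p at some successor in {d, e, f, g}.
        p holds at e, so <>p is true at c.
Satisfying worlds: {a, f}

a, f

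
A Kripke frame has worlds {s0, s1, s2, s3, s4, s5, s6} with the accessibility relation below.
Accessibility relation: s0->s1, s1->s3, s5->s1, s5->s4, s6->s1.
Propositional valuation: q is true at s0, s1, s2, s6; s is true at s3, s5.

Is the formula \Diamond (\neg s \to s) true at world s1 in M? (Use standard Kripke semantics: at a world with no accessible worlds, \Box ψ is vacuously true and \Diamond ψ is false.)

At s1: \Diamond (\neg s \to s) requires \neg s \to s at some successor in {s3}.
  \neg s \to s holds at s3, so \Diamond (\neg s \to s) is true at s1.

Yes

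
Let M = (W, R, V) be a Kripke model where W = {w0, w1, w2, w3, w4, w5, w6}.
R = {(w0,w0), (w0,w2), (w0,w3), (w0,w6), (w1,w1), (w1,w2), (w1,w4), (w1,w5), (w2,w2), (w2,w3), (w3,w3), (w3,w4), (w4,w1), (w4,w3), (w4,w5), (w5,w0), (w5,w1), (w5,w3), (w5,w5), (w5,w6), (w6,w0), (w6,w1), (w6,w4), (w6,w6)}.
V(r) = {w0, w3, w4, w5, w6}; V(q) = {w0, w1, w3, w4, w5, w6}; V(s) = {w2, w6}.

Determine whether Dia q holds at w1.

Recall that Dia ψ holds at a world iff ψ holds at some accessible world.
At w1: Dia q requires q at some successor in {w1, w2, w4, w5}.
  q holds at w1, so Dia q is true at w1.

Yes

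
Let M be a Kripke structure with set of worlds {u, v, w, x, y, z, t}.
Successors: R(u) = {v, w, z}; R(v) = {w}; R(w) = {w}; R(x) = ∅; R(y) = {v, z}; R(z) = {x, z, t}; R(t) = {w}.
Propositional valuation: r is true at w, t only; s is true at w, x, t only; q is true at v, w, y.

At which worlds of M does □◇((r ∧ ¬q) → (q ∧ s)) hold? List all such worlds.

u, v, w, x, y, t

Let φ = □◇((r ∧ ¬q) → (q ∧ s)). Evaluate φ at each world:
  u (successors {v, w, z}): φ is true.
  v (successors {w}): φ is true.
  w (successors {w}): φ is true.
  x (successors ∅): φ is true.
  y (successors {v, z}): φ is true.
  z (successors {x, z, t}): φ is false.
  t (successors {w}): φ is true.
For instance, at z:
  At z: □◇((r ∧ ¬q) → (q ∧ s)) requires ◇((r ∧ ¬q) → (q ∧ s)) at every successor {x, z, t}.
    ◇((r ∧ ¬q) → (q ∧ s)) fails at x, so □◇((r ∧ ¬q) → (q ∧ s)) is false at z.
      At x: no accessible worlds, so ◇((r ∧ ¬q) → (q ∧ s)) is false.
Satisfying worlds: {u, v, w, x, y, t}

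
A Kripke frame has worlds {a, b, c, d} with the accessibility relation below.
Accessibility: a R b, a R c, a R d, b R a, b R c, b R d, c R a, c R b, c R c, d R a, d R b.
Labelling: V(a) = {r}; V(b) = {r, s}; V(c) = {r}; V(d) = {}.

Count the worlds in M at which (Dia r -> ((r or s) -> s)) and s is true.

1

Let φ = (Dia r -> ((r or s) -> s)) and s. Evaluate φ at each world:
  a (successors {b, c, d}): φ is false.
  b (successors {a, c, d}): φ is true.
  c (successors {a, b, c}): φ is false.
  d (successors {a, b}): φ is false.
For instance, at b:
  At b: Dia r -> ((r or s) -> s) is true, s is true, so (Dia r -> ((r or s) -> s)) and s is true.
    At b: Dia r is true, (r or s) -> s is true, so Dia r -> ((r or s) -> s) is true.
      At b: Dia r requires r at some successor in {a, c, d}.
        r holds at a, so Dia r is true at b.
Satisfying worlds: {b}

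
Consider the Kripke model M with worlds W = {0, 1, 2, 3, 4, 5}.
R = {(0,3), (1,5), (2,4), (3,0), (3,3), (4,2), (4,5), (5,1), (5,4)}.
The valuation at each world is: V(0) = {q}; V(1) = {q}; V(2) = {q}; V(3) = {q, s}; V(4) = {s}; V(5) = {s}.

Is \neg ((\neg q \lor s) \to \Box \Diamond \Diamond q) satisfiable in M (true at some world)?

No

Let φ = \neg ((\neg q \lor s) \to \Box \Diamond \Diamond q). Evaluate φ at each world:
  0 (successors {3}): φ is false.
  1 (successors {5}): φ is false.
  2 (successors {4}): φ is false.
  3 (successors {0, 3}): φ is false.
  4 (successors {2, 5}): φ is false.
  5 (successors {1, 4}): φ is false.
For instance, at 5:
  At 5: (\neg q \lor s) \to \Box \Diamond \Diamond q is true, so \neg ((\neg q \lor s) \to \Box \Diamond \Diamond q) is false.
    At 5: \neg q \lor s is true, \Box \Diamond \Diamond q is true, so (\neg q \lor s) \to \Box \Diamond \Diamond q is true.
      At 5: \Box \Diamond \Diamond q requires \Diamond \Diamond q at every successor {1, 4}.
        At 1: \Diamond \Diamond q is true.
        At 4: \Diamond \Diamond q is true.
      So \Box \Diamond \Diamond q is true at 5.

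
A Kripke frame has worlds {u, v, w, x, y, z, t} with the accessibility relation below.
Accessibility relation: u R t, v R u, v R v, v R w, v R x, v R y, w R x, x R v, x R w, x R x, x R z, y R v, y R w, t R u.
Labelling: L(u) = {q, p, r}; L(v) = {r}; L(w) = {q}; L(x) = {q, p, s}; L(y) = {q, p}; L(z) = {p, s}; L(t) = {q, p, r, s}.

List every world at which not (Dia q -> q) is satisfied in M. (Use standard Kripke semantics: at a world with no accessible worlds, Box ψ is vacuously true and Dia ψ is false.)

v

Let φ = not (Dia q -> q). Evaluate φ at each world:
  u (successors {t}): φ is false.
  v (successors {u, v, w, x, y}): φ is true.
  w (successors {x}): φ is false.
  x (successors {v, w, x, z}): φ is false.
  y (successors {v, w}): φ is false.
  z (successors ∅): φ is false.
  t (successors {u}): φ is false.
For instance, at x:
  At x: Dia q -> q is true, so not (Dia q -> q) is false.
    At x: Dia q is true, q is true, so Dia q -> q is true.
      At x: Dia q requires q at some successor in {v, w, x, z}.
        q holds at w, so Dia q is true at x.
Satisfying worlds: {v}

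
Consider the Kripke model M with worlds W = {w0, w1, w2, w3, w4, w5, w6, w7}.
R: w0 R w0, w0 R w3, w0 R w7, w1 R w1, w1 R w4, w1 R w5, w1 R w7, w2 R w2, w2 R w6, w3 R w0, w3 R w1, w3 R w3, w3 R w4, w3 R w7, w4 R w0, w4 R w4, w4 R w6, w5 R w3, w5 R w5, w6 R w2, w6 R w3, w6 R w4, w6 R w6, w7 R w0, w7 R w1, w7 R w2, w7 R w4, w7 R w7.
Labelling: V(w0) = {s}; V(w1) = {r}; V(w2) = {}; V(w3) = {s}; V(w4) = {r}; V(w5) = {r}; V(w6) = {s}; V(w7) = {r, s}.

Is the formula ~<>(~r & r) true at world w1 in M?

Yes

At w1: <>(~r & r) is false, so ~<>(~r & r) is true.
  At w1: <>(~r & r) requires ~r & r at some successor in {w1, w4, w5, w7}.
    At w1: ~r & r is false.
    At w4: ~r & r is false.
    At w5: ~r & r is false.
    At w7: ~r & r is false.
  So <>(~r & r) is false at w1.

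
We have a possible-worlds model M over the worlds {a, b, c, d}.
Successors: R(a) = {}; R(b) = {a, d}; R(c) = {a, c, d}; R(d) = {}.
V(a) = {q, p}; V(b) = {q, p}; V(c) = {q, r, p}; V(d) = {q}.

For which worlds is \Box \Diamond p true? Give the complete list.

a, d

Let φ = \Box \Diamond p. Evaluate φ at each world:
  a (successors ∅): φ is true.
  b (successors {a, d}): φ is false.
  c (successors {a, c, d}): φ is false.
  d (successors ∅): φ is true.
For instance, at b:
  At b: \Box \Diamond p requires \Diamond p at every successor {a, d}.
    \Diamond p fails at a, so \Box \Diamond p is false at b.
      At a: no accessible worlds, so \Diamond p is false.
Satisfying worlds: {a, d}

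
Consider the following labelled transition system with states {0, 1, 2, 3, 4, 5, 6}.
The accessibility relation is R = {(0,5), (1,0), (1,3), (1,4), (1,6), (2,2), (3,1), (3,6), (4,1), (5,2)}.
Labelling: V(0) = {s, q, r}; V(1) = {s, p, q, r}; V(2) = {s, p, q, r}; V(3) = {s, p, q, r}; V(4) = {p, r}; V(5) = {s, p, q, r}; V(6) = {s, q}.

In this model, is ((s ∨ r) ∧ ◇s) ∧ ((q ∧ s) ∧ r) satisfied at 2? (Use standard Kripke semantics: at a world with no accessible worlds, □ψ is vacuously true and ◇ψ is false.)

Yes

At 2: (s ∨ r) ∧ ◇s is true, (q ∧ s) ∧ r is true, so ((s ∨ r) ∧ ◇s) ∧ ((q ∧ s) ∧ r) is true.
  At 2: s ∨ r is true, ◇s is true, so (s ∨ r) ∧ ◇s is true.
    At 2: ◇s requires s at some successor in {2}.
      s holds at 2, so ◇s is true at 2.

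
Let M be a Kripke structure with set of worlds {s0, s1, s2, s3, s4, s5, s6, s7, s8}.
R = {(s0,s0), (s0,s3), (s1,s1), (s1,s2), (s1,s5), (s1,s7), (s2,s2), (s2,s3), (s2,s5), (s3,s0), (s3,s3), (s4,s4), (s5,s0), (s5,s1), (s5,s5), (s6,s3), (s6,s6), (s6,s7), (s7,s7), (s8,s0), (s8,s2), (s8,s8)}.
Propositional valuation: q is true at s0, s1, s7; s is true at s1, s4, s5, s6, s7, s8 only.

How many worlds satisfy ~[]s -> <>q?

Let φ = ~[]s -> <>q. Evaluate φ at each world:
  s0 (successors {s0, s3}): φ is true.
  s1 (successors {s1, s2, s5, s7}): φ is true.
  s2 (successors {s2, s3, s5}): φ is false.
  s3 (successors {s0, s3}): φ is true.
  s4 (successors {s4}): φ is true.
  s5 (successors {s0, s1, s5}): φ is true.
  s6 (successors {s3, s6, s7}): φ is true.
  s7 (successors {s7}): φ is true.
  s8 (successors {s0, s2, s8}): φ is true.
For instance, at s7:
  At s7: ~[]s is false, <>q is true, so ~[]s -> <>q is true.
    At s7: []s is true, so ~[]s is false.
      At s7: []s requires s at every successor {s7}.
        At s7: s is true.
      So []s is true at s7.
    At s7: <>q requires q at some successor in {s7}.
      q holds at s7, so <>q is true at s7.
Satisfying worlds: {s0, s1, s3, s4, s5, s6, s7, s8}

8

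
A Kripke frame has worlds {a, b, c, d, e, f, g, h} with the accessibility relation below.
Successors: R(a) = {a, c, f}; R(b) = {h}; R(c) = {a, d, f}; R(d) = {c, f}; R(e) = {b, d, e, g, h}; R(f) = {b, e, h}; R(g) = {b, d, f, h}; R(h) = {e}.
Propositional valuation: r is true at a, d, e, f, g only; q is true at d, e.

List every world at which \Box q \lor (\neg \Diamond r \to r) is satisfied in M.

Let φ = \Box q \lor (\neg \Diamond r \to r). Evaluate φ at each world:
  a (successors {a, c, f}): φ is true.
  b (successors {h}): φ is false.
  c (successors {a, d, f}): φ is true.
  d (successors {c, f}): φ is true.
  e (successors {b, d, e, g, h}): φ is true.
  f (successors {b, e, h}): φ is true.
  g (successors {b, d, f, h}): φ is true.
  h (successors {e}): φ is true.
For instance, at f:
  At f: \Box q is false, \neg \Diamond r \to r is true, so \Box q \lor (\neg \Diamond r \to r) is true.
    At f: \Box q requires q at every successor {b, e, h}.
      q fails at b, so \Box q is false at f.
    At f: \neg \Diamond r is false, r is true, so \neg \Diamond r \to r is true.
      At f: \Diamond r is true, so \neg \Diamond r is false.
Satisfying worlds: {a, c, d, e, f, g, h}

a, c, d, e, f, g, h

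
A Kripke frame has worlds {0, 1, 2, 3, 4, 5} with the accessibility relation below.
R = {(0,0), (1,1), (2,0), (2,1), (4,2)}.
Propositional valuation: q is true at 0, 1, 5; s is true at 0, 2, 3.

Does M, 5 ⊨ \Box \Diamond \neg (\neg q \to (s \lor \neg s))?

Recall that \Box ψ holds at a world iff ψ holds at every accessible world, and \Diamond ψ holds iff ψ holds at some accessible world.
At 5: no accessible worlds, so \Box \Diamond \neg (\neg q \to (s \lor \neg s)) holds vacuously.

Yes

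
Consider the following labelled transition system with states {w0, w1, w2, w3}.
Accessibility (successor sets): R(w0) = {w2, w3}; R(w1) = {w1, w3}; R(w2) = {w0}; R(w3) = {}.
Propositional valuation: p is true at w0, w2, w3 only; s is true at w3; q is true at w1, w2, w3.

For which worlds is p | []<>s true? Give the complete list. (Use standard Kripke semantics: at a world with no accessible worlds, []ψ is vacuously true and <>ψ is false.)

Recall that []ψ holds at a world iff ψ holds at every accessible world, and <>ψ holds iff ψ holds at some accessible world.
Let φ = p | []<>s. Evaluate φ at each world:
  w0 (successors {w2, w3}): φ is true.
  w1 (successors {w1, w3}): φ is false.
  w2 (successors {w0}): φ is true.
  w3 (successors ∅): φ is true.
For instance, at w2:
  At w2: p is true, []<>s is true, so p | []<>s is true.
    At w2: []<>s requires <>s at every successor {w0}.
      At w0: <>s is true.
    So []<>s is true at w2.
Satisfying worlds: {w0, w2, w3}

w0, w2, w3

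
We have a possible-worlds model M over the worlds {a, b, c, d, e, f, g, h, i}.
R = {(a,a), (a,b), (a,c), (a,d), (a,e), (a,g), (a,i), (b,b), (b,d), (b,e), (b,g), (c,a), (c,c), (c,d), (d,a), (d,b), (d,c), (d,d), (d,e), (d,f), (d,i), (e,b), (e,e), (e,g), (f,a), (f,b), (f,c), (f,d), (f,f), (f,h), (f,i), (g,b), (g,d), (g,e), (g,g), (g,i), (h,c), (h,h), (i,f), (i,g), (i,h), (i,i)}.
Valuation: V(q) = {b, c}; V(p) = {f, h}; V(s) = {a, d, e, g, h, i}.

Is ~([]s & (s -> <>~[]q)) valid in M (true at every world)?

Let φ = ~([]s & (s -> <>~[]q)). Evaluate φ at each world:
  a (successors {a, b, c, d, e, g, i}): φ is true.
  b (successors {b, d, e, g}): φ is true.
  c (successors {a, c, d}): φ is true.
  d (successors {a, b, c, d, e, f, i}): φ is true.
  e (successors {b, e, g}): φ is true.
  f (successors {a, b, c, d, f, h, i}): φ is true.
  g (successors {b, d, e, g, i}): φ is true.
  h (successors {c, h}): φ is true.
  i (successors {f, g, h, i}): φ is true.
For instance, at c:
  At c: []s & (s -> <>~[]q) is false, so ~([]s & (s -> <>~[]q)) is true.
    At c: []s is false, s -> <>~[]q is true, so []s & (s -> <>~[]q) is false.
      At c: []s requires s at every successor {a, c, d}.
        s fails at c, so []s is false at c.
      At c: s is false, <>~[]q is true, so s -> <>~[]q is true.

Yes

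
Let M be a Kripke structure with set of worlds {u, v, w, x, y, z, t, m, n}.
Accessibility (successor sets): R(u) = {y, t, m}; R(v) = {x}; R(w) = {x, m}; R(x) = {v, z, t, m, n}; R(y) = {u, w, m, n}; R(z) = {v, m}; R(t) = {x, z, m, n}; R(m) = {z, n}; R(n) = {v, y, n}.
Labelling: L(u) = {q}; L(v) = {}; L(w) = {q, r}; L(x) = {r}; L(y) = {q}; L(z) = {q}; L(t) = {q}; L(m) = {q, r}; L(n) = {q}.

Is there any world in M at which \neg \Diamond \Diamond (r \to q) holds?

Recall that \Diamond ψ holds at a world iff ψ holds at some accessible world.
Let φ = \neg \Diamond \Diamond (r \to q). Evaluate φ at each world:
  u (successors {y, t, m}): φ is false.
  v (successors {x}): φ is false.
  w (successors {x, m}): φ is false.
  x (successors {v, z, t, m, n}): φ is false.
  y (successors {u, w, m, n}): φ is false.
  z (successors {v, m}): φ is false.
  t (successors {x, z, m, n}): φ is false.
  m (successors {z, n}): φ is false.
  n (successors {v, y, n}): φ is false.
For instance, at v:
  At v: \Diamond \Diamond (r \to q) is true, so \neg \Diamond \Diamond (r \to q) is false.
    At v: \Diamond \Diamond (r \to q) requires \Diamond (r \to q) at some successor in {x}.
      \Diamond (r \to q) holds at x, so \Diamond \Diamond (r \to q) is true at v.

No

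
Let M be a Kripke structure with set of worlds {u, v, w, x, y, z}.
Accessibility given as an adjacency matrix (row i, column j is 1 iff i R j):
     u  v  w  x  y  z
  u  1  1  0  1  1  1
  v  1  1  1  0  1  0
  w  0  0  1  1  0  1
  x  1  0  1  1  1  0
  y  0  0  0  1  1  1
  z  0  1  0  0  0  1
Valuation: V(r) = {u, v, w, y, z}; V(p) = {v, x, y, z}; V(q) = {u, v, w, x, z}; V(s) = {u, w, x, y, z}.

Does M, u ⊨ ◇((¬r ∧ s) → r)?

Recall that ◇ψ holds at a world iff ψ holds at some accessible world.
At u: ◇((¬r ∧ s) → r) requires (¬r ∧ s) → r at some successor in {u, v, x, y, z}.
  (¬r ∧ s) → r holds at u, so ◇((¬r ∧ s) → r) is true at u.

Yes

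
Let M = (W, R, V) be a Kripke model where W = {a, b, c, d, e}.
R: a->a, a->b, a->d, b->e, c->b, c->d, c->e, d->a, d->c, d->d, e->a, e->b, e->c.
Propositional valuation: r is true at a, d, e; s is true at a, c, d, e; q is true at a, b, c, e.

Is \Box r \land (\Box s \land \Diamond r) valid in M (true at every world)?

No

Recall that \Box ψ holds at a world iff ψ holds at every accessible world, and \Diamond ψ holds iff ψ holds at some accessible world.
Let φ = \Box r \land (\Box s \land \Diamond r). Evaluate φ at each world:
  a (successors {a, b, d}): φ is false.
  b (successors {e}): φ is true.
  c (successors {b, d, e}): φ is false.
  d (successors {a, c, d}): φ is false.
  e (successors {a, b, c}): φ is false.
Detail at a (counterexample):
  At a: \Box r is false, \Box s \land \Diamond r is false, so \Box r \land (\Box s \land \Diamond r) is false.
    At a: \Box r requires r at every successor {a, b, d}.
      r fails at b, so \Box r is false at a.
    At a: \Box s is false, \Diamond r is true, so \Box s \land \Diamond r is false.
      At a: \Box s requires s at every successor {a, b, d}.
        s fails at b, so \Box s is false at a.
      At a: \Diamond r requires r at some successor in {a, b, d}.
        r holds at a, so \Diamond r is true at a.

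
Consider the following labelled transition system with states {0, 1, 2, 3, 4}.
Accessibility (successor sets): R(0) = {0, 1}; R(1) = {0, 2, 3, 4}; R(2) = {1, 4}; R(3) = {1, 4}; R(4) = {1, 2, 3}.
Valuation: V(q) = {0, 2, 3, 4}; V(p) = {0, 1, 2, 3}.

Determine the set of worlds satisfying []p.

0, 4

Let φ = []p. Evaluate φ at each world:
  0 (successors {0, 1}): φ is true.
  1 (successors {0, 2, 3, 4}): φ is false.
  2 (successors {1, 4}): φ is false.
  3 (successors {1, 4}): φ is false.
  4 (successors {1, 2, 3}): φ is true.
For instance, at 0:
  At 0: []p requires p at every successor {0, 1}.
    At 0: p is true.
    At 1: p is true.
  So []p is true at 0.
Satisfying worlds: {0, 4}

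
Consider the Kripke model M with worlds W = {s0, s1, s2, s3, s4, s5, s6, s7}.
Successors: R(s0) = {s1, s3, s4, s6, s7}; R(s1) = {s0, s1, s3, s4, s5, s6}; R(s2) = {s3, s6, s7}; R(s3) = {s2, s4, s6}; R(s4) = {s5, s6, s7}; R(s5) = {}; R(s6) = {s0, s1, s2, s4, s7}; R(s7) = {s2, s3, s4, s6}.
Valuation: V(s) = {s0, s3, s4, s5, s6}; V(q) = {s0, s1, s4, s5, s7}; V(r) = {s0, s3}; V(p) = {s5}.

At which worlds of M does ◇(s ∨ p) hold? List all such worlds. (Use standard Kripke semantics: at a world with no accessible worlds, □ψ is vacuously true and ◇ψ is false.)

Let φ = ◇(s ∨ p). Evaluate φ at each world:
  s0 (successors {s1, s3, s4, s6, s7}): φ is true.
  s1 (successors {s0, s1, s3, s4, s5, s6}): φ is true.
  s2 (successors {s3, s6, s7}): φ is true.
  s3 (successors {s2, s4, s6}): φ is true.
  s4 (successors {s5, s6, s7}): φ is true.
  s5 (successors ∅): φ is false.
  s6 (successors {s0, s1, s2, s4, s7}): φ is true.
  s7 (successors {s2, s3, s4, s6}): φ is true.
For instance, at s1:
  At s1: ◇(s ∨ p) requires s ∨ p at some successor in {s0, s1, s3, s4, s5, s6}.
    s ∨ p holds at s0, so ◇(s ∨ p) is true at s1.
Satisfying worlds: {s0, s1, s2, s3, s4, s6, s7}

s0, s1, s2, s3, s4, s6, s7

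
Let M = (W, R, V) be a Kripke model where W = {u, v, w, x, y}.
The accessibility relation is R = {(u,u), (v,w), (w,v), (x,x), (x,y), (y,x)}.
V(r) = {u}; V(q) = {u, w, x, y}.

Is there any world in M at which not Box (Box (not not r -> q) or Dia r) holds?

No

Recall that Box ψ holds at a world iff ψ holds at every accessible world, and Dia ψ holds iff ψ holds at some accessible world.
Let φ = not Box (Box (not not r -> q) or Dia r). Evaluate φ at each world:
  u (successors {u}): φ is false.
  v (successors {w}): φ is false.
  w (successors {v}): φ is false.
  x (successors {x, y}): φ is false.
  y (successors {x}): φ is false.
For instance, at y:
  At y: Box (Box (not not r -> q) or Dia r) is true, so not Box (Box (not not r -> q) or Dia r) is false.
    At y: Box (Box (not not r -> q) or Dia r) requires Box (not not r -> q) or Dia r at every successor {x}.
      At x: Box (not not r -> q) or Dia r is true.
    So Box (Box (not not r -> q) or Dia r) is true at y.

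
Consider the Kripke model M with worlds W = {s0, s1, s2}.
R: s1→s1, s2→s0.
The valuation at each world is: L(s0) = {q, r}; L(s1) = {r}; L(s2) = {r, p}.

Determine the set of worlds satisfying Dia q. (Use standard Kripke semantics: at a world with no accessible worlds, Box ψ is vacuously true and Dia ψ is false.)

Recall that Dia ψ holds at a world iff ψ holds at some accessible world.
Let φ = Dia q. Evaluate φ at each world:
  s0 (successors ∅): φ is false.
  s1 (successors {s1}): φ is false.
  s2 (successors {s0}): φ is true.
For instance, at s1:
  At s1: Dia q requires q at some successor in {s1}.
    At s1: q is false.
  So Dia q is false at s1.
Satisfying worlds: {s2}

s2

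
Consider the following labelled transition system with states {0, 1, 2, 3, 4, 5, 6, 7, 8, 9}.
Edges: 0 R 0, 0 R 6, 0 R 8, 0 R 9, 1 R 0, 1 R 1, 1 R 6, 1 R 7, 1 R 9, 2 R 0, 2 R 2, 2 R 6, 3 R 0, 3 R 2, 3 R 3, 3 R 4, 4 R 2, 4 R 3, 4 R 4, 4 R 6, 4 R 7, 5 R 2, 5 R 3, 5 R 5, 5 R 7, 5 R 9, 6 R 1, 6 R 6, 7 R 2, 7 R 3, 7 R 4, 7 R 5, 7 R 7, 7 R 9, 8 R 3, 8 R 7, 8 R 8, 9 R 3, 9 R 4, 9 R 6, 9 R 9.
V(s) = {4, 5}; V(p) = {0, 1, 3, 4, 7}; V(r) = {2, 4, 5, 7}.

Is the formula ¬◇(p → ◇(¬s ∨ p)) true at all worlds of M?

No

Let φ = ¬◇(p → ◇(¬s ∨ p)). Evaluate φ at each world:
  0 (successors {0, 6, 8, 9}): φ is false.
  1 (successors {0, 1, 6, 7, 9}): φ is false.
  2 (successors {0, 2, 6}): φ is false.
  3 (successors {0, 2, 3, 4}): φ is false.
  4 (successors {2, 3, 4, 6, 7}): φ is false.
  5 (successors {2, 3, 5, 7, 9}): φ is false.
  6 (successors {1, 6}): φ is false.
  7 (successors {2, 3, 4, 5, 7, 9}): φ is false.
  8 (successors {3, 7, 8}): φ is false.
  9 (successors {3, 4, 6, 9}): φ is false.
Detail at 0 (counterexample):
  At 0: ◇(p → ◇(¬s ∨ p)) is true, so ¬◇(p → ◇(¬s ∨ p)) is false.
    At 0: ◇(p → ◇(¬s ∨ p)) requires p → ◇(¬s ∨ p) at some successor in {0, 6, 8, 9}.
      p → ◇(¬s ∨ p) holds at 0, so ◇(p → ◇(¬s ∨ p)) is true at 0.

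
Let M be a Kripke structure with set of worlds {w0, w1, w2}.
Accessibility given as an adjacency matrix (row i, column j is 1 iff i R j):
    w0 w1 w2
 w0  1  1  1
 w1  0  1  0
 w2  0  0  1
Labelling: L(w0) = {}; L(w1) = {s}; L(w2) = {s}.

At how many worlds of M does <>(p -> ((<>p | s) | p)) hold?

3

Let φ = <>(p -> ((<>p | s) | p)). Evaluate φ at each world:
  w0 (successors {w0, w1, w2}): φ is true.
  w1 (successors {w1}): φ is true.
  w2 (successors {w2}): φ is true.
For instance, at w0:
  At w0: <>(p -> ((<>p | s) | p)) requires p -> ((<>p | s) | p) at some successor in {w0, w1, w2}.
    p -> ((<>p | s) | p) holds at w0, so <>(p -> ((<>p | s) | p)) is true at w0.
      At w0: p is false, (<>p | s) | p is false, so p -> ((<>p | s) | p) is true.
Satisfying worlds: {w0, w1, w2}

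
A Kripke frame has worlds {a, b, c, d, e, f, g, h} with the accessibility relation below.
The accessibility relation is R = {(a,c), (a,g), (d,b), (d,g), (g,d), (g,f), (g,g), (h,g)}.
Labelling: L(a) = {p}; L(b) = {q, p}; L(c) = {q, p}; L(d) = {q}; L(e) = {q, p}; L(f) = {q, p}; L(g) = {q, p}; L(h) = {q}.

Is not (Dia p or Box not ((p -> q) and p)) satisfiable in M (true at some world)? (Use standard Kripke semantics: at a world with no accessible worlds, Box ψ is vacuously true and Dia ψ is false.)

No

Recall that Box ψ holds at a world iff ψ holds at every accessible world, and Dia ψ holds iff ψ holds at some accessible world.
Let φ = not (Dia p or Box not ((p -> q) and p)). Evaluate φ at each world:
  a (successors {c, g}): φ is false.
  b (successors ∅): φ is false.
  c (successors ∅): φ is false.
  d (successors {b, g}): φ is false.
  e (successors ∅): φ is false.
  f (successors ∅): φ is false.
  g (successors {d, f, g}): φ is false.
  h (successors {g}): φ is false.
For instance, at a:
  At a: Dia p or Box not ((p -> q) and p) is true, so not (Dia p or Box not ((p -> q) and p)) is false.
    At a: Dia p is true, Box not ((p -> q) and p) is false, so Dia p or Box not ((p -> q) and p) is true.
      At a: Dia p requires p at some successor in {c, g}.
        p holds at c, so Dia p is true at a.
      At a: Box not ((p -> q) and p) requires not ((p -> q) and p) at every successor {c, g}.
        not ((p -> q) and p) fails at c, so Box not ((p -> q) and p) is false at a.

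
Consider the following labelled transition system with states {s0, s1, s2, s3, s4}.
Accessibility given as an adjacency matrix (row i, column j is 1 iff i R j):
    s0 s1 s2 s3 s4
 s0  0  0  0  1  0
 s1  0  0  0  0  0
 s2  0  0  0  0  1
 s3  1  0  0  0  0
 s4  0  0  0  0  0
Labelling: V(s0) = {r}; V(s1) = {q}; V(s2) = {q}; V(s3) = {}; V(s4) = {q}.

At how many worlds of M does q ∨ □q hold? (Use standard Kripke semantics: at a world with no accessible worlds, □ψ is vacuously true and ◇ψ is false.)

Let φ = q ∨ □q. Evaluate φ at each world:
  s0 (successors {s3}): φ is false.
  s1 (successors ∅): φ is true.
  s2 (successors {s4}): φ is true.
  s3 (successors {s0}): φ is false.
  s4 (successors ∅): φ is true.
For instance, at s2:
  At s2: q is true, □q is true, so q ∨ □q is true.
    At s2: □q requires q at every successor {s4}.
      At s4: q is true.
    So □q is true at s2.
Satisfying worlds: {s1, s2, s4}

3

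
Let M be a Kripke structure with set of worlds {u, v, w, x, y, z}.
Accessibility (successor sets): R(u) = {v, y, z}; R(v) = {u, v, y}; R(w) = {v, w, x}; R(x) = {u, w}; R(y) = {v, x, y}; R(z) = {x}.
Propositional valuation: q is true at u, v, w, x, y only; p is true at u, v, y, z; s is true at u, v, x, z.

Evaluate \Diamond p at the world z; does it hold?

No

Recall that \Diamond ψ holds at a world iff ψ holds at some accessible world.
At z: \Diamond p requires p at some successor in {x}.
  At x: p is false.
So \Diamond p is false at z.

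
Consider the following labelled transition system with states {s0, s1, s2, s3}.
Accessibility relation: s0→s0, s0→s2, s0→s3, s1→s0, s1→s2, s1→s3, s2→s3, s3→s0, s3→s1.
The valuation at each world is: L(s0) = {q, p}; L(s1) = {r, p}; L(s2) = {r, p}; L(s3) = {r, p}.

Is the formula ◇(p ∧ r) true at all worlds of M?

Recall that ◇ψ holds at a world iff ψ holds at some accessible world.
Let φ = ◇(p ∧ r). Evaluate φ at each world:
  s0 (successors {s0, s2, s3}): φ is true.
  s1 (successors {s0, s2, s3}): φ is true.
  s2 (successors {s3}): φ is true.
  s3 (successors {s0, s1}): φ is true.
For instance, at s2:
  At s2: ◇(p ∧ r) requires p ∧ r at some successor in {s3}.
    p ∧ r holds at s3, so ◇(p ∧ r) is true at s2.

Yes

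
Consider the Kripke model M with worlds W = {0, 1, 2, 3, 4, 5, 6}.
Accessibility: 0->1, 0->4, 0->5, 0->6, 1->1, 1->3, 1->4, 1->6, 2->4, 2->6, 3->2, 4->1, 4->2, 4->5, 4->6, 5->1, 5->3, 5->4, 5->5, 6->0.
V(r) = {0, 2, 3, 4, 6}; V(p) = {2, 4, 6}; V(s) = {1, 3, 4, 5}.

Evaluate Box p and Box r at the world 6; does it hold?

No

At 6: Box p is false, Box r is true, so Box p and Box r is false.
  At 6: Box p requires p at every successor {0}.
    p fails at 0, so Box p is false at 6.
  At 6: Box r requires r at every successor {0}.
    At 0: r is true.
  So Box r is true at 6.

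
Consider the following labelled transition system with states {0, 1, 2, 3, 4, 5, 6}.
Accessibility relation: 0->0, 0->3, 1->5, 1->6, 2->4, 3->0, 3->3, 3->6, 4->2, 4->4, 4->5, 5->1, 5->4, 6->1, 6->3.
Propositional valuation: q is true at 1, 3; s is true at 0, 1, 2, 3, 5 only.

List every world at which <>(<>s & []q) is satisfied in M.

Recall that []ψ holds at a world iff ψ holds at every accessible world, and <>ψ holds iff ψ holds at some accessible world.
Let φ = <>(<>s & []q). Evaluate φ at each world:
  0 (successors {0, 3}): φ is false.
  1 (successors {5, 6}): φ is true.
  2 (successors {4}): φ is false.
  3 (successors {0, 3, 6}): φ is true.
  4 (successors {2, 4, 5}): φ is false.
  5 (successors {1, 4}): φ is false.
  6 (successors {1, 3}): φ is false.
For instance, at 0:
  At 0: <>(<>s & []q) requires <>s & []q at some successor in {0, 3}.
    At 0: <>s & []q is false.
    At 3: <>s & []q is false.
  So <>(<>s & []q) is false at 0.
Satisfying worlds: {1, 3}

1, 3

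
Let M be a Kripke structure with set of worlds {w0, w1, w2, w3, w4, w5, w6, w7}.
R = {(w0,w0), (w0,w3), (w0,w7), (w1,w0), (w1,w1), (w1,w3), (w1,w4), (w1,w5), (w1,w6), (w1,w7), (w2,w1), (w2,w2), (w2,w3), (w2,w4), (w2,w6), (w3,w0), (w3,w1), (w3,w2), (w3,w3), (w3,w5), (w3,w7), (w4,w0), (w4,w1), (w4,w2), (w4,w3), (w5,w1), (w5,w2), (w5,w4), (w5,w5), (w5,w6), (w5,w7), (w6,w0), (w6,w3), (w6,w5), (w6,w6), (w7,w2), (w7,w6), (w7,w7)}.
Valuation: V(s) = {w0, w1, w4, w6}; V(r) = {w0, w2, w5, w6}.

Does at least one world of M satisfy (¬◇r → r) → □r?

Let φ = (¬◇r → r) → □r. Evaluate φ at each world:
  w0 (successors {w0, w3, w7}): φ is false.
  w1 (successors {w0, w1, w3, w4, w5, w6, w7}): φ is false.
  w2 (successors {w1, w2, w3, w4, w6}): φ is false.
  w3 (successors {w0, w1, w2, w3, w5, w7}): φ is false.
  w4 (successors {w0, w1, w2, w3}): φ is false.
  w5 (successors {w1, w2, w4, w5, w6, w7}): φ is false.
  w6 (successors {w0, w3, w5, w6}): φ is false.
  w7 (successors {w2, w6, w7}): φ is false.
For instance, at w6:
  At w6: ¬◇r → r is true, □r is false, so (¬◇r → r) → □r is false.
    At w6: ¬◇r is false, r is true, so ¬◇r → r is true.
      At w6: ◇r is true, so ¬◇r is false.
    At w6: □r requires r at every successor {w0, w3, w5, w6}.
      r fails at w3, so □r is false at w6.

No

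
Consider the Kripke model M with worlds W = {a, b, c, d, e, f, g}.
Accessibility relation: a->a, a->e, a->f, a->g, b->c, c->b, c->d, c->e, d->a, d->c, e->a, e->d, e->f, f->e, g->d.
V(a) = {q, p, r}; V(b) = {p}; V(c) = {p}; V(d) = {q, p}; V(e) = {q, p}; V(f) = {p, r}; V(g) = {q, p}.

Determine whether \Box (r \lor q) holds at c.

No

At c: \Box (r \lor q) requires r \lor q at every successor {b, d, e}.
  r \lor q fails at b, so \Box (r \lor q) is false at c.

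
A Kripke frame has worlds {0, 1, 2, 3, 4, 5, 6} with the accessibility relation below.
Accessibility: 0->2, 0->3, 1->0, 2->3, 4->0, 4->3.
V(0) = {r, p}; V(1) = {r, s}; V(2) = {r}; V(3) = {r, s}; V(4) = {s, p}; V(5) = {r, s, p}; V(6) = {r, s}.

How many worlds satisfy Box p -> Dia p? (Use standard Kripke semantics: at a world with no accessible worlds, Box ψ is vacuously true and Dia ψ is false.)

4

Let φ = Box p -> Dia p. Evaluate φ at each world:
  0 (successors {2, 3}): φ is true.
  1 (successors {0}): φ is true.
  2 (successors {3}): φ is true.
  3 (successors ∅): φ is false.
  4 (successors {0, 3}): φ is true.
  5 (successors ∅): φ is false.
  6 (successors ∅): φ is false.
For instance, at 4:
  At 4: Box p is false, Dia p is true, so Box p -> Dia p is true.
    At 4: Box p requires p at every successor {0, 3}.
      p fails at 3, so Box p is false at 4.
    At 4: Dia p requires p at some successor in {0, 3}.
      p holds at 0, so Dia p is true at 4.
Satisfying worlds: {0, 1, 2, 4}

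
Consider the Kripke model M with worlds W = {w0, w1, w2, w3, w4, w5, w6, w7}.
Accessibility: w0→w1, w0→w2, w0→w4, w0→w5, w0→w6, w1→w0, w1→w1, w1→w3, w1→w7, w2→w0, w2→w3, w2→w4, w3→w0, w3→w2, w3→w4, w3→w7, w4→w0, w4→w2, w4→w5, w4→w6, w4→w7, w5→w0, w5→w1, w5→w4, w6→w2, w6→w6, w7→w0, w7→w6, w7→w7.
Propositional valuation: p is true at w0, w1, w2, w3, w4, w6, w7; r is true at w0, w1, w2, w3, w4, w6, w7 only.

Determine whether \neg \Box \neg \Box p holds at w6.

Yes

Recall that \Box ψ holds at a world iff ψ holds at every accessible world, and \Diamond ψ holds iff ψ holds at some accessible world.
At w6: \Box \neg \Box p is false, so \neg \Box \neg \Box p is true.
  At w6: \Box \neg \Box p requires \neg \Box p at every successor {w2, w6}.
    \neg \Box p fails at w2, so \Box \neg \Box p is false at w6.
      At w2: \Box p is true, so \neg \Box p is false.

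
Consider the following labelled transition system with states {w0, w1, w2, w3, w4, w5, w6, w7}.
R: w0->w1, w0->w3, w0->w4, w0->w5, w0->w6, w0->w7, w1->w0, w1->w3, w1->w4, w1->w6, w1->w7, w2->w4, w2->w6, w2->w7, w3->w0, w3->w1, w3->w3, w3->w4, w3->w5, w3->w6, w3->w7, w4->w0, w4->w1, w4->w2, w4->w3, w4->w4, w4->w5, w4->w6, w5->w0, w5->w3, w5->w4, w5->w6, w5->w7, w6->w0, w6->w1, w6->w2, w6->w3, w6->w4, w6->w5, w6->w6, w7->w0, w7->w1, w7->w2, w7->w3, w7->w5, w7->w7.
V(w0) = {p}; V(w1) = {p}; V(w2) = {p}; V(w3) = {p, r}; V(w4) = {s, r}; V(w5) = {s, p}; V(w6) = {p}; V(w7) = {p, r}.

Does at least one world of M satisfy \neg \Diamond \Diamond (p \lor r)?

No

Let φ = \neg \Diamond \Diamond (p \lor r). Evaluate φ at each world:
  w0 (successors {w1, w3, w4, w5, w6, w7}): φ is false.
  w1 (successors {w0, w3, w4, w6, w7}): φ is false.
  w2 (successors {w4, w6, w7}): φ is false.
  w3 (successors {w0, w1, w3, w4, w5, w6, w7}): φ is false.
  w4 (successors {w0, w1, w2, w3, w4, w5, w6}): φ is false.
  w5 (successors {w0, w3, w4, w6, w7}): φ is false.
  w6 (successors {w0, w1, w2, w3, w4, w5, w6}): φ is false.
  w7 (successors {w0, w1, w2, w3, w5, w7}): φ is false.
For instance, at w5:
  At w5: \Diamond \Diamond (p \lor r) is true, so \neg \Diamond \Diamond (p \lor r) is false.
    At w5: \Diamond \Diamond (p \lor r) requires \Diamond (p \lor r) at some successor in {w0, w3, w4, w6, w7}.
      \Diamond (p \lor r) holds at w0, so \Diamond \Diamond (p \lor r) is true at w5.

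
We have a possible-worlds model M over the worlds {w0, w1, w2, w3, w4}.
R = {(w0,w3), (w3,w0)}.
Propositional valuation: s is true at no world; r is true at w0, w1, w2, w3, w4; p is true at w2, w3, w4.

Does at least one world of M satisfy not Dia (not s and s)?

Let φ = not Dia (not s and s). Evaluate φ at each world:
  w0 (successors {w3}): φ is true.
  w1 (successors ∅): φ is true.
  w2 (successors ∅): φ is true.
  w3 (successors {w0}): φ is true.
  w4 (successors ∅): φ is true.
Detail at w0 (witness):
  At w0: Dia (not s and s) is false, so not Dia (not s and s) is true.
    At w0: Dia (not s and s) requires not s and s at some successor in {w3}.
      At w3: not s and s is false.
    So Dia (not s and s) is false at w0.

Yes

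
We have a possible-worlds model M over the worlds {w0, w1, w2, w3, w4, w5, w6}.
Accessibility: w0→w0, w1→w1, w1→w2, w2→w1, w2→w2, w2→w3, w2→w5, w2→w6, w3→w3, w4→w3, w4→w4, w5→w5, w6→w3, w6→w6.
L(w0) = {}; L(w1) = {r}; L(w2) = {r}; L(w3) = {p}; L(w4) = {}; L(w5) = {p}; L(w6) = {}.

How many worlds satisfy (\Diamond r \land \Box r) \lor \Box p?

3

Let φ = (\Diamond r \land \Box r) \lor \Box p. Evaluate φ at each world:
  w0 (successors {w0}): φ is false.
  w1 (successors {w1, w2}): φ is true.
  w2 (successors {w1, w2, w3, w5, w6}): φ is false.
  w3 (successors {w3}): φ is true.
  w4 (successors {w3, w4}): φ is false.
  w5 (successors {w5}): φ is true.
  w6 (successors {w3, w6}): φ is false.
For instance, at w6:
  At w6: \Diamond r \land \Box r is false, \Box p is false, so (\Diamond r \land \Box r) \lor \Box p is false.
    At w6: \Diamond r is false, \Box r is false, so \Diamond r \land \Box r is false.
      At w6: \Diamond r requires r at some successor in {w3, w6}.
        At w3: r is false.
        At w6: r is false.
      So \Diamond r is false at w6.
      At w6: \Box r requires r at every successor {w3, w6}.
        r fails at w3, so \Box r is false at w6.
    At w6: \Box p requires p at every successor {w3, w6}.
      p fails at w6, so \Box p is false at w6.
Satisfying worlds: {w1, w3, w5}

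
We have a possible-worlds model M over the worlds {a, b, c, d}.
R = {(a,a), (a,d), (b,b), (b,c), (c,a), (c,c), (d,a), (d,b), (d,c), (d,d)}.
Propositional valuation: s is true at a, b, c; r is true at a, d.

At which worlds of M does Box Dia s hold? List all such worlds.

Recall that Box ψ holds at a world iff ψ holds at every accessible world, and Dia ψ holds iff ψ holds at some accessible world.
Let φ = Box Dia s. Evaluate φ at each world:
  a (successors {a, d}): φ is true.
  b (successors {b, c}): φ is true.
  c (successors {a, c}): φ is true.
  d (successors {a, b, c, d}): φ is true.
For instance, at c:
  At c: Box Dia s requires Dia s at every successor {a, c}.
      At a: Dia s requires s at some successor in {a, d}.
        s holds at a, so Dia s is true at a.
      At c: Dia s requires s at some successor in {a, c}.
        s holds at a, so Dia s is true at c.
  So Box Dia s is true at c.
Satisfying worlds: {a, b, c, d}

a, b, c, d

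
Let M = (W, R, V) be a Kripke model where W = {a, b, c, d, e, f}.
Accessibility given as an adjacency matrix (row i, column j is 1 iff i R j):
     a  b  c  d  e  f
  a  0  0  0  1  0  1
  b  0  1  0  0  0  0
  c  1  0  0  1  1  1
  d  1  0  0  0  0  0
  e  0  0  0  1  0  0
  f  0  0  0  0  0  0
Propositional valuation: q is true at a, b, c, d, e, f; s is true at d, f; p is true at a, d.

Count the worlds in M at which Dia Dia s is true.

2

Let φ = Dia Dia s. Evaluate φ at each world:
  a (successors {d, f}): φ is false.
  b (successors {b}): φ is false.
  c (successors {a, d, e, f}): φ is true.
  d (successors {a}): φ is true.
  e (successors {d}): φ is false.
  f (successors ∅): φ is false.
For instance, at c:
  At c: Dia Dia s requires Dia s at some successor in {a, d, e, f}.
    Dia s holds at a, so Dia Dia s is true at c.
      At a: Dia s requires s at some successor in {d, f}.
        s holds at d, so Dia s is true at a.
Satisfying worlds: {c, d}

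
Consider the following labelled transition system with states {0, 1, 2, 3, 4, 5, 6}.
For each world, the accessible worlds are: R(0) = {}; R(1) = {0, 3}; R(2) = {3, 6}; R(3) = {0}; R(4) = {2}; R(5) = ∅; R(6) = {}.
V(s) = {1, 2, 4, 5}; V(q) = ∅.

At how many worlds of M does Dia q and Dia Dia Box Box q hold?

Let φ = Dia q and Dia Dia Box Box q. Evaluate φ at each world:
  0 (successors ∅): φ is false.
  1 (successors {0, 3}): φ is false.
  2 (successors {3, 6}): φ is false.
  3 (successors {0}): φ is false.
  4 (successors {2}): φ is false.
  5 (successors ∅): φ is false.
  6 (successors ∅): φ is false.
For instance, at 3:
  At 3: Dia q is false, Dia Dia Box Box q is false, so Dia q and Dia Dia Box Box q is false.
    At 3: Dia q requires q at some successor in {0}.
      At 0: q is false.
    So Dia q is false at 3.
    At 3: Dia Dia Box Box q requires Dia Box Box q at some successor in {0}.
      At 0: Dia Box Box q is false.
    So Dia Dia Box Box q is false at 3.
Satisfying worlds: none.

0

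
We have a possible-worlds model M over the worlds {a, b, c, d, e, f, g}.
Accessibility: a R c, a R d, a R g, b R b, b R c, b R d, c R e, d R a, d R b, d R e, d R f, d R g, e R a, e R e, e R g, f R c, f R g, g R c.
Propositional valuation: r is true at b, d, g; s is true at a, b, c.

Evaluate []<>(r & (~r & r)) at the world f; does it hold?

At f: []<>(r & (~r & r)) requires <>(r & (~r & r)) at every successor {c, g}.
  <>(r & (~r & r)) fails at c, so []<>(r & (~r & r)) is false at f.
    At c: <>(r & (~r & r)) requires r & (~r & r) at some successor in {e}.
      At e: r & (~r & r) is false.
    So <>(r & (~r & r)) is false at c.

No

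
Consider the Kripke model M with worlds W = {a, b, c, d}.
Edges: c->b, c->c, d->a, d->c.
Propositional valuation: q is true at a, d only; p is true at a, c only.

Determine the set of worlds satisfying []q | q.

Let φ = []q | q. Evaluate φ at each world:
  a (successors ∅): φ is true.
  b (successors ∅): φ is true.
  c (successors {b, c}): φ is false.
  d (successors {a, c}): φ is true.
For instance, at c:
  At c: []q is false, q is false, so []q | q is false.
    At c: []q requires q at every successor {b, c}.
      q fails at b, so []q is false at c.
Satisfying worlds: {a, b, d}

a, b, d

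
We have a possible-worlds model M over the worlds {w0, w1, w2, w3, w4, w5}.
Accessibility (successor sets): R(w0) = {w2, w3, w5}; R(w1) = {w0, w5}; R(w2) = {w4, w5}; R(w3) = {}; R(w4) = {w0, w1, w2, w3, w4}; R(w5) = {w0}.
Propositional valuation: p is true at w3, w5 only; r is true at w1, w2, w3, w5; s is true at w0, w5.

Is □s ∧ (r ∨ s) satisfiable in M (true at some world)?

Yes

Let φ = □s ∧ (r ∨ s). Evaluate φ at each world:
  w0 (successors {w2, w3, w5}): φ is false.
  w1 (successors {w0, w5}): φ is true.
  w2 (successors {w4, w5}): φ is false.
  w3 (successors ∅): φ is true.
  w4 (successors {w0, w1, w2, w3, w4}): φ is false.
  w5 (successors {w0}): φ is true.
Detail at w1 (witness):
  At w1: □s is true, r ∨ s is true, so □s ∧ (r ∨ s) is true.
    At w1: □s requires s at every successor {w0, w5}.
      At w0: s is true.
      At w5: s is true.
    So □s is true at w1.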